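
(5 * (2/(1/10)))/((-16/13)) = -325/4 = -81.25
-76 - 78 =-154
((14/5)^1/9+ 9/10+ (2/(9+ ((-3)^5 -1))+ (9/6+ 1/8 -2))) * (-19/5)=-266057/84600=-3.14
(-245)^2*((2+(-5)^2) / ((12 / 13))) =7022925 / 4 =1755731.25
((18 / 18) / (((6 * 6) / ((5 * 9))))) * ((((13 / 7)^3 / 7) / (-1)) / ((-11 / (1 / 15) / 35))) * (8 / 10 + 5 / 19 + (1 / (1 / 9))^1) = 525083 / 215061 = 2.44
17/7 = 2.43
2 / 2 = 1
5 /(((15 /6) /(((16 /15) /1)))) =2.13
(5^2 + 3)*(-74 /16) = -259 /2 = -129.50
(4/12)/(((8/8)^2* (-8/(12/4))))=-1/8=-0.12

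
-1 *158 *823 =-130034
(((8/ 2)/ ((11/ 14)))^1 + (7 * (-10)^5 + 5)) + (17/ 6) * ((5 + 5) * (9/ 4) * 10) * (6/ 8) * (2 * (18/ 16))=-246017773/ 352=-698914.13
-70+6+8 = -56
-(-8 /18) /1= 0.44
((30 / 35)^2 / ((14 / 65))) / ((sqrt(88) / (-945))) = -78975* sqrt(22) / 1078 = -343.62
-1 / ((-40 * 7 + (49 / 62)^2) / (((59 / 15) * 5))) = 226796 / 3221757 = 0.07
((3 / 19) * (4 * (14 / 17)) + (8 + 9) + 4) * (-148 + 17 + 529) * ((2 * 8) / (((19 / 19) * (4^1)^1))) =34260.04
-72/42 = -12/7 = -1.71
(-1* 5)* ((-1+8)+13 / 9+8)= -740 / 9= -82.22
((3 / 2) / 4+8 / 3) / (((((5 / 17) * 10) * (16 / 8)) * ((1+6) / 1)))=1241 / 16800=0.07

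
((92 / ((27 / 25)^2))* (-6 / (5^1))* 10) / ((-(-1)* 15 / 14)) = -644000 / 729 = -883.40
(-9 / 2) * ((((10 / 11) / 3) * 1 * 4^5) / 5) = -3072 / 11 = -279.27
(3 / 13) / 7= 0.03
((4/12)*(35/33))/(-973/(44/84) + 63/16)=-16/83889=-0.00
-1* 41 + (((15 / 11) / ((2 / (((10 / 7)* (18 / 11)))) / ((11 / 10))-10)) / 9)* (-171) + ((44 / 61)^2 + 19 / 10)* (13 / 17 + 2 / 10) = -51769948353 / 1443841025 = -35.86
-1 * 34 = -34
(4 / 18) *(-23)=-46 / 9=-5.11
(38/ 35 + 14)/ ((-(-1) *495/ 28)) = 64/ 75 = 0.85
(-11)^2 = 121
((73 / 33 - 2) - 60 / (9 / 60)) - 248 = -21377 / 33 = -647.79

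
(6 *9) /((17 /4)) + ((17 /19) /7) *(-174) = -21558 /2261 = -9.53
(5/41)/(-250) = -1/2050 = -0.00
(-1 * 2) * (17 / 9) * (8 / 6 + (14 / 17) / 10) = -722 / 135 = -5.35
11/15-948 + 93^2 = 115526/15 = 7701.73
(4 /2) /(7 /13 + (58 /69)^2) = 123786 /77059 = 1.61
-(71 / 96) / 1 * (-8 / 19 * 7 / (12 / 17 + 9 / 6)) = 8449 / 8550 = 0.99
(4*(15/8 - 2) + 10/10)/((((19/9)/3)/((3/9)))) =9/38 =0.24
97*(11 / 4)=1067 / 4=266.75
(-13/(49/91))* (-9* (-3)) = -4563/7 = -651.86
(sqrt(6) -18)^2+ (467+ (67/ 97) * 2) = 77443/ 97 -36 * sqrt(6) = 710.20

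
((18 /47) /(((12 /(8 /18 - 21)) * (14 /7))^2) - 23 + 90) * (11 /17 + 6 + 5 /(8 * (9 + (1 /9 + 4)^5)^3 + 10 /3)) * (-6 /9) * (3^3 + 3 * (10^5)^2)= -3611338250849594056360323866011155876258133 /403753789657616467457366345952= -8944407070239.54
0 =0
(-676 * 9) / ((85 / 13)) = -79092 / 85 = -930.49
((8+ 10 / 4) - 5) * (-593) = -6523 / 2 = -3261.50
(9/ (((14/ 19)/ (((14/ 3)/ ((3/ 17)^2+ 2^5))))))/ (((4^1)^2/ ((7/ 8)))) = 115311/ 1184896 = 0.10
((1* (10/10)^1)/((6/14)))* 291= 679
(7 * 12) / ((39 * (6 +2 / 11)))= 77 / 221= 0.35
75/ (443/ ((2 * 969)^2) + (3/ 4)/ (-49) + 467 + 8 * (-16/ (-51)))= 3450681675/ 21601019561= 0.16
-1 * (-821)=821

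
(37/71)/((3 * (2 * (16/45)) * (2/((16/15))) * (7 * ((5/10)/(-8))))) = -148/497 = -0.30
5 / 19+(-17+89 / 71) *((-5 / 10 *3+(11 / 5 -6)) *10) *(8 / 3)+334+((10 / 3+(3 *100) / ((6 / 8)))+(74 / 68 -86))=396032785 / 137598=2878.19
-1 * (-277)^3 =21253933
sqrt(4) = 2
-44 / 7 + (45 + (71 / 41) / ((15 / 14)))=40.33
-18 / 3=-6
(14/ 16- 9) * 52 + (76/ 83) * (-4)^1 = -70743/ 166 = -426.16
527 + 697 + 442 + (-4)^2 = 1682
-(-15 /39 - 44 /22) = 31 /13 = 2.38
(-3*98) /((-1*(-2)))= -147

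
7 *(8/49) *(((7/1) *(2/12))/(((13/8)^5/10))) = 1310720/1113879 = 1.18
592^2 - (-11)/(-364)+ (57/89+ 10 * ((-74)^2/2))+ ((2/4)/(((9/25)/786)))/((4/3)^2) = 49042188647/129584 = 378458.67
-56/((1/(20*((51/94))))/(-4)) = 114240/47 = 2430.64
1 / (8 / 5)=0.62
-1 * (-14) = 14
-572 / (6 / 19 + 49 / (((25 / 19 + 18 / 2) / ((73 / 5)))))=-217360 / 26473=-8.21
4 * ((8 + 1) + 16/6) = 140/3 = 46.67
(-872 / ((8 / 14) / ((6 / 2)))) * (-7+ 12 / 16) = 57225 / 2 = 28612.50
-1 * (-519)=519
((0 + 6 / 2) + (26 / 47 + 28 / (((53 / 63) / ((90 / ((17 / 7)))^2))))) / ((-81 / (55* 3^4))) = -1809980872645 / 719899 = -2514215.01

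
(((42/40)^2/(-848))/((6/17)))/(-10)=2499/6784000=0.00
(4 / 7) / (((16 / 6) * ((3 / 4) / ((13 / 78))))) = 1 / 21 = 0.05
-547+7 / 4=-2181 / 4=-545.25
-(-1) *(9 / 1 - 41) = -32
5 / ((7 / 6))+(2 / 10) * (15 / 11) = 351 / 77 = 4.56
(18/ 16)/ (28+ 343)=9/ 2968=0.00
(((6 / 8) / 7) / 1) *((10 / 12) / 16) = 5 / 896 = 0.01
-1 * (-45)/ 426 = 15/ 142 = 0.11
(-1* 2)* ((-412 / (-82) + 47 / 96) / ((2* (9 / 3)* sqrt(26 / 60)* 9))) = -21703* sqrt(390) / 1381536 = -0.31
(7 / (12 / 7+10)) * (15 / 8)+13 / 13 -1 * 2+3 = 2047 / 656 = 3.12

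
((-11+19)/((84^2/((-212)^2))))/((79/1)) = 22472/34839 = 0.65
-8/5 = -1.60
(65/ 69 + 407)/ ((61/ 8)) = 225184/ 4209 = 53.50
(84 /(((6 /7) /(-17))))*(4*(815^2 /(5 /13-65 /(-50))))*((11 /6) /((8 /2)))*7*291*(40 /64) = -1343092856730625 /876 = -1533211023665.10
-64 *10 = -640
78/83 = 0.94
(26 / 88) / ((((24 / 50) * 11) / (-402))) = -21775 / 968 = -22.49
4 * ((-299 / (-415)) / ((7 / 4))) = 4784 / 2905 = 1.65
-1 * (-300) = 300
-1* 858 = -858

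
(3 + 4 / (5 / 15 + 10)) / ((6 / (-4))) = -70 / 31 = -2.26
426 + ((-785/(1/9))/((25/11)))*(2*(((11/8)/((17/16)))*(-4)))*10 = 5478378/17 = 322257.53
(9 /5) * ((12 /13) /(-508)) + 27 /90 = 4899 /16510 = 0.30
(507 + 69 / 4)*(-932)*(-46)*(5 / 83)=112378230 / 83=1353954.58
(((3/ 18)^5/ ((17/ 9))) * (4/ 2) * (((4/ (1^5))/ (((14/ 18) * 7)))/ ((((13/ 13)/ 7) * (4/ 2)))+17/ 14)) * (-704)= -1166/ 3213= -0.36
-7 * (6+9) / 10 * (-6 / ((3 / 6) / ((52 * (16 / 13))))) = 8064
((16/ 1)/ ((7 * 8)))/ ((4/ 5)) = 5/ 14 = 0.36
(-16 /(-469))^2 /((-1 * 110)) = -128 /12097855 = -0.00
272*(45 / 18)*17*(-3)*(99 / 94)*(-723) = 1241145180 / 47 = 26407344.26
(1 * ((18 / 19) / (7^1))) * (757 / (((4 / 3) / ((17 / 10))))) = 130.63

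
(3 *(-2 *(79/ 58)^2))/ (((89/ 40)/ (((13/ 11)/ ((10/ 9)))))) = -4381182/ 823339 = -5.32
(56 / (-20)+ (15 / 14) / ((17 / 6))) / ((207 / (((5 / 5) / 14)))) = -1441 / 1724310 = -0.00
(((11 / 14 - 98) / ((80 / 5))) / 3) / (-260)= 1361 / 174720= 0.01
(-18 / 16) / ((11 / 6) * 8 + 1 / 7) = -189 / 2488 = -0.08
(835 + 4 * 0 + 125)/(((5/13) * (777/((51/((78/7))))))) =544/37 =14.70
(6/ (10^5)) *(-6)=-9/ 25000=-0.00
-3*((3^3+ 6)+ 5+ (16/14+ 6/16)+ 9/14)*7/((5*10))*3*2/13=-1557/200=-7.78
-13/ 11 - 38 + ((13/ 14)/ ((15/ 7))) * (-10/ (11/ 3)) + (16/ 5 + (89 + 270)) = 17701/ 55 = 321.84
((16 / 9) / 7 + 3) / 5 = 41 / 63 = 0.65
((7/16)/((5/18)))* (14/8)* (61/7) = 3843/160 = 24.02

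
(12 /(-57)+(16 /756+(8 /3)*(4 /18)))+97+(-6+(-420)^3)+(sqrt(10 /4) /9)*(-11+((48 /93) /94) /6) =-266049679771 /3591-48077*sqrt(10) /78678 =-74087910.53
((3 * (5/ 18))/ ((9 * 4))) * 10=25/ 108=0.23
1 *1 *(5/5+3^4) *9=738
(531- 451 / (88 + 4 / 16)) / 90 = 185639 / 31770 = 5.84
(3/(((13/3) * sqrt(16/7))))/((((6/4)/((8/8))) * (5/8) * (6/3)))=6 * sqrt(7)/65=0.24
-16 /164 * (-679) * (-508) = -33651.90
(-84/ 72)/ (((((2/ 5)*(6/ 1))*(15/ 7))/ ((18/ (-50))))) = 49/ 600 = 0.08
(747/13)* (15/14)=11205/182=61.57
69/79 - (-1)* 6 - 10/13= 6269/1027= 6.10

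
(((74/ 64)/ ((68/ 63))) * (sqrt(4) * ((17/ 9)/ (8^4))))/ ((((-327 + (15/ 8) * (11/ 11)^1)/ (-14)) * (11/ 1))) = 1813/ 468762624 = 0.00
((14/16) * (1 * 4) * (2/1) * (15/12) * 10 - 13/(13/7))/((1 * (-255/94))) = -7567/255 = -29.67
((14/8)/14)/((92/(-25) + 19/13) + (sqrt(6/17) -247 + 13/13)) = -445707275/885057122776 -105625 * sqrt(102)/885057122776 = -0.00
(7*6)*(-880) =-36960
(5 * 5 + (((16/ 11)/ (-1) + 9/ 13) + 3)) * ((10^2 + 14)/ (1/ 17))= 7548510/ 143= 52786.78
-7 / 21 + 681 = 2042 / 3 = 680.67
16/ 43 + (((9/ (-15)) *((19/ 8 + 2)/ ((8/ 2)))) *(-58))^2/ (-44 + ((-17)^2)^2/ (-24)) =-4540225/ 116377952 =-0.04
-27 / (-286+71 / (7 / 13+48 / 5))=17793 / 183859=0.10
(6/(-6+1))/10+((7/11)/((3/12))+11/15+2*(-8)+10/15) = -3348/275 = -12.17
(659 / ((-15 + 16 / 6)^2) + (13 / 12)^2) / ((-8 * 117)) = -1085425 / 184519296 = -0.01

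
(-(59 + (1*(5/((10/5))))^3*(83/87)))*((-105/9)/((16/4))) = 1800365/8352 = 215.56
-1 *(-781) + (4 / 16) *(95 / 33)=103187 / 132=781.72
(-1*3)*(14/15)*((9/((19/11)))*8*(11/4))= -30492/95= -320.97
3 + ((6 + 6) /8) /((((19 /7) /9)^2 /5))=61701 /722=85.46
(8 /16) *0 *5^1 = 0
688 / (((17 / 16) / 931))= 10248448 / 17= 602849.88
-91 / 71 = -1.28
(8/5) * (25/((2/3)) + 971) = 8068/5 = 1613.60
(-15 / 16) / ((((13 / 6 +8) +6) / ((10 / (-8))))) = 225 / 3104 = 0.07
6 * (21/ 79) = 126/ 79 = 1.59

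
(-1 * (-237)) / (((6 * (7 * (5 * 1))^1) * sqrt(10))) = 79 * sqrt(10) / 700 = 0.36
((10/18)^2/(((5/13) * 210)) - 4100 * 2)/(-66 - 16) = 27896387/278964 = 100.00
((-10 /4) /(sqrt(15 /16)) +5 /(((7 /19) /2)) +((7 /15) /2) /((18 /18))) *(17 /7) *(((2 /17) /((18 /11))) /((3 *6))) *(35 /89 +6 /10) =13975819 /52986150 - 4862 *sqrt(15) /756945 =0.24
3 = 3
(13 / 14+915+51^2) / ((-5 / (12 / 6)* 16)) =-49237 / 560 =-87.92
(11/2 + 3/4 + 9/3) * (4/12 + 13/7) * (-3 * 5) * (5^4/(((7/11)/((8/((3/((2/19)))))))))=-234025000/2793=-83789.83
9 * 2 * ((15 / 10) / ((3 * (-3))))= -3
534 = 534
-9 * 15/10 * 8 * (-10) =1080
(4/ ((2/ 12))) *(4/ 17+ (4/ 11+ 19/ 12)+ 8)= 45698/ 187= 244.37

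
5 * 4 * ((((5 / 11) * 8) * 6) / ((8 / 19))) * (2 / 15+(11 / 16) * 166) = 1302545 / 11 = 118413.18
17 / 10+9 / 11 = 277 / 110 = 2.52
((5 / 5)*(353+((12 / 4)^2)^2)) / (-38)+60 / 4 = 68 / 19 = 3.58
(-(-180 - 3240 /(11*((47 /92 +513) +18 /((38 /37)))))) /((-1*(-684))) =51211235 /194004877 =0.26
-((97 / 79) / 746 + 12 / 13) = -708469 / 766142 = -0.92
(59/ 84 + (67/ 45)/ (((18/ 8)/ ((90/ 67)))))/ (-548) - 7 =-967073/ 138096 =-7.00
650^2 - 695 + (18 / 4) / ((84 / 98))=1687241 / 4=421810.25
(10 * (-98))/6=-490/3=-163.33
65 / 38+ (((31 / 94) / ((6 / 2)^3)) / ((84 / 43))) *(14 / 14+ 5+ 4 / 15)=1.75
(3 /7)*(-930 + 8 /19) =-52986 /133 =-398.39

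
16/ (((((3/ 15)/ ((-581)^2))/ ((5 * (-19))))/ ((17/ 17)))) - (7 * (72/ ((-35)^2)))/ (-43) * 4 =-19305113589712/ 7525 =-2565463599.96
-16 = -16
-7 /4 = -1.75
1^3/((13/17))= 17/13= 1.31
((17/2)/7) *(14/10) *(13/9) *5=221/18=12.28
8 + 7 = 15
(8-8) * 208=0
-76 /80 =-19 /20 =-0.95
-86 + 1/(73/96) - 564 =-47354/73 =-648.68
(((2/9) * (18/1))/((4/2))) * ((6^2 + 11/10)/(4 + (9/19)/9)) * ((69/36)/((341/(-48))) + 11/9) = 2943461/168795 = 17.44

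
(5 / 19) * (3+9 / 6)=45 / 38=1.18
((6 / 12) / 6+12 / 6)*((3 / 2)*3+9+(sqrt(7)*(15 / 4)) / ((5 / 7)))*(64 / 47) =1800 / 47+700*sqrt(7) / 47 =77.70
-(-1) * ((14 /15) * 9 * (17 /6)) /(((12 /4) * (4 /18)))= 357 /10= 35.70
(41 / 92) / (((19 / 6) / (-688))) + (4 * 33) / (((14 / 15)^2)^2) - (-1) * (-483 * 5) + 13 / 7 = -9804136411 / 4196948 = -2336.02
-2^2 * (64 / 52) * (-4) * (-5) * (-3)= 3840 / 13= 295.38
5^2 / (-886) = -0.03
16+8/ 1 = 24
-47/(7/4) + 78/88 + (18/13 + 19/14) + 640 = 352793/572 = 616.77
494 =494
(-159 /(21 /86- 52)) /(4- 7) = -4558 /4451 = -1.02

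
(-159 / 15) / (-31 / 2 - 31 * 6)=106 / 2015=0.05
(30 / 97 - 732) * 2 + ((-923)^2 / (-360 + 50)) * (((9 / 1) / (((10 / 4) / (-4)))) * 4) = 11789734572 / 75175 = 156830.52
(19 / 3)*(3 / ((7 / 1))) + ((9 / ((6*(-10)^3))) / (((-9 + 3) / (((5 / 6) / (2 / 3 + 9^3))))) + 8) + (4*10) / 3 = 1768712021 / 73550400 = 24.05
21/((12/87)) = 609/4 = 152.25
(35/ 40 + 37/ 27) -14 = -2539/ 216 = -11.75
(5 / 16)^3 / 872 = 125 / 3571712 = 0.00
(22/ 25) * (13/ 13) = 22/ 25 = 0.88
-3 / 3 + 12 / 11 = 1 / 11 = 0.09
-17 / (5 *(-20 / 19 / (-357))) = -115311 / 100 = -1153.11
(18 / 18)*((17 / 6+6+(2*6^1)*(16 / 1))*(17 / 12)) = 20485 / 72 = 284.51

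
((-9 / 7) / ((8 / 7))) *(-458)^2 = -471969 / 2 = -235984.50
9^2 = 81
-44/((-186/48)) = 352/31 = 11.35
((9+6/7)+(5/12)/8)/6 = 1.65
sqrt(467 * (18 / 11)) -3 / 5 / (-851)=3 / 4255 + 3 * sqrt(10274) / 11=27.64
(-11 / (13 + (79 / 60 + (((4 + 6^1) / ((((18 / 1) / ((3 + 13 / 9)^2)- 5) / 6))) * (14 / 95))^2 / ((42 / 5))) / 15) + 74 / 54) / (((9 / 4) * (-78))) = -1311387344654246 / 432391823963880183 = -0.00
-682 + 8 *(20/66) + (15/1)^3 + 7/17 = 1512364/561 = 2695.84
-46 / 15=-3.07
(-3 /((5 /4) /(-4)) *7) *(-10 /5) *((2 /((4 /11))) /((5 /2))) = -7392 /25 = -295.68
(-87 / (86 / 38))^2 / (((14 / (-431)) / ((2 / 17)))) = -1177668279 / 220031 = -5352.28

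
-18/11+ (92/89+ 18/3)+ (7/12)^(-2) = 399892/47971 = 8.34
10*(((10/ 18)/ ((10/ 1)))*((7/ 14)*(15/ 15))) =5/ 18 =0.28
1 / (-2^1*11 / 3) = -3 / 22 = -0.14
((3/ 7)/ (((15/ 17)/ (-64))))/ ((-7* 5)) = 1088/ 1225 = 0.89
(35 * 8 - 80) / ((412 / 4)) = 200 / 103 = 1.94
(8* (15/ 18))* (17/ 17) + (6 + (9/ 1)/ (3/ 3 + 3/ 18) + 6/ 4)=919/ 42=21.88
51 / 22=2.32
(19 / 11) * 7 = 133 / 11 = 12.09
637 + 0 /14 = 637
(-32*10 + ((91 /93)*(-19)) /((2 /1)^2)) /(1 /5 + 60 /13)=-7849985 /116436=-67.42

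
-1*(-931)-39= 892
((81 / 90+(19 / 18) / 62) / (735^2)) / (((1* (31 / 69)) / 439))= 7380907 / 4449910500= 0.00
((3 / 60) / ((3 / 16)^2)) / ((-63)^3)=-64 / 11252115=-0.00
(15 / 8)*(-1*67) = -125.62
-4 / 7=-0.57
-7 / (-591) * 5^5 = 21875 / 591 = 37.01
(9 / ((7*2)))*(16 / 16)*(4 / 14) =9 / 49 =0.18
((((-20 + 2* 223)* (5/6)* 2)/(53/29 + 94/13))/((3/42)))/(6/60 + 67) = 7494760/458293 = 16.35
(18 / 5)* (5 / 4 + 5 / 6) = 15 / 2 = 7.50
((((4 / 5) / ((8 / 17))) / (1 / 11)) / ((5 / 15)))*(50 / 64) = 2805 / 64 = 43.83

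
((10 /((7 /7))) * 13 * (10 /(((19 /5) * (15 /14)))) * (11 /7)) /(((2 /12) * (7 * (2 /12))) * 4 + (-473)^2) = 0.00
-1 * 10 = -10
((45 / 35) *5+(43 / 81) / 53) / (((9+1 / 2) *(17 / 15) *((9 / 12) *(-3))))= -7739440 / 29119419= -0.27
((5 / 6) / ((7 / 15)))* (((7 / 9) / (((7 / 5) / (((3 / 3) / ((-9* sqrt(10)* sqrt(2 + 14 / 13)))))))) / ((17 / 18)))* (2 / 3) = -0.01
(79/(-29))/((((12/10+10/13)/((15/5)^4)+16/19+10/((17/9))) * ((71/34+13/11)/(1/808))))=-25122889935/150115350623432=-0.00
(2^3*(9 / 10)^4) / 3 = 2187 / 1250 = 1.75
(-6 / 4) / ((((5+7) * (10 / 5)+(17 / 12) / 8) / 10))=-1440 / 2321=-0.62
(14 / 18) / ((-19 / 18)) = -14 / 19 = -0.74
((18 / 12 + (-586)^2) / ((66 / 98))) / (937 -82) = 6730591 / 11286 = 596.37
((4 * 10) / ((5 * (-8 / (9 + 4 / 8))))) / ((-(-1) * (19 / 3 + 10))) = -57 / 98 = -0.58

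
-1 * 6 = -6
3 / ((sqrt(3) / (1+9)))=10 * sqrt(3)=17.32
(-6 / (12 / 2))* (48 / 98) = -24 / 49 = -0.49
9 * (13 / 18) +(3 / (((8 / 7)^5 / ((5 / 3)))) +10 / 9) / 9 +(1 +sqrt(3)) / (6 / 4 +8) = 2 * sqrt(3) / 19 +353699009 / 50429952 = 7.20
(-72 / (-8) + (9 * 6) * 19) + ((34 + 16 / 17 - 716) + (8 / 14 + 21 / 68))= 354.82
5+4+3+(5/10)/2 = 49/4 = 12.25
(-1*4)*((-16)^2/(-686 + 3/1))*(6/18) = 1024/2049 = 0.50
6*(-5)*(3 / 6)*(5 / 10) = -15 / 2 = -7.50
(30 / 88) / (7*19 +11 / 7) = 35 / 13816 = 0.00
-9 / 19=-0.47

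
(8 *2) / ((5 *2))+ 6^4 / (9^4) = 728 / 405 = 1.80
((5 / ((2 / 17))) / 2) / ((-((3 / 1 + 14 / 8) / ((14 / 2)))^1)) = -595 / 19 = -31.32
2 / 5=0.40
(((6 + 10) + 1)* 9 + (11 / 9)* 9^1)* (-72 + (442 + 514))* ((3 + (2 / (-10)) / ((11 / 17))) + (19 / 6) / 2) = 102244324 / 165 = 619662.57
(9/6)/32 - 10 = -637/64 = -9.95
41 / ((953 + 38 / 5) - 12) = 205 / 4743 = 0.04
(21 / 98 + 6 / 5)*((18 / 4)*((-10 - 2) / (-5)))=2673 / 175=15.27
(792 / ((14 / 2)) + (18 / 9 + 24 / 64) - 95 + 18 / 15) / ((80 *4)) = 6081 / 89600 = 0.07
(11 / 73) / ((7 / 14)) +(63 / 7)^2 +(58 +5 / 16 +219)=418861 / 1168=358.61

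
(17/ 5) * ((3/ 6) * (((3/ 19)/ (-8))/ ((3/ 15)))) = -51/ 304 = -0.17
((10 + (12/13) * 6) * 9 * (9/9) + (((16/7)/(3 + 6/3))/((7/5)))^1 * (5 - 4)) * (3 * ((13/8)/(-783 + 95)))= -133935/134848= -0.99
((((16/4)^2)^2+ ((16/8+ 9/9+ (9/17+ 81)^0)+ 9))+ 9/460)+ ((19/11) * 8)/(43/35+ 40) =1966715077/7301580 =269.35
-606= -606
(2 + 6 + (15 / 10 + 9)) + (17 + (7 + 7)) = 99 / 2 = 49.50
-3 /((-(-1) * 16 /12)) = -9 /4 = -2.25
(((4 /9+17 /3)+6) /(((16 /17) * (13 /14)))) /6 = 12971 /5616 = 2.31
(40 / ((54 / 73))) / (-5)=-292 / 27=-10.81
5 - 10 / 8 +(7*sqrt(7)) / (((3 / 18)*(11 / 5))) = 15 / 4 +210*sqrt(7) / 11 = 54.26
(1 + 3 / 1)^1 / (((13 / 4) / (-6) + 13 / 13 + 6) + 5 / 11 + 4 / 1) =1056 / 2881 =0.37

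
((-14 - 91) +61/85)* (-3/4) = 6648/85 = 78.21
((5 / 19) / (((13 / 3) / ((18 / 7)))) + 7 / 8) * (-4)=-14263 / 3458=-4.12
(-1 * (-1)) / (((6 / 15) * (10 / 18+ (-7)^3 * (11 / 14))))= -0.01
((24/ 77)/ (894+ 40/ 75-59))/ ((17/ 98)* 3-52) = -1008/ 139103767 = -0.00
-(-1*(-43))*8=-344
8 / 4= 2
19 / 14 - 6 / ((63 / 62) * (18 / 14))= -1223 / 378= -3.24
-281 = -281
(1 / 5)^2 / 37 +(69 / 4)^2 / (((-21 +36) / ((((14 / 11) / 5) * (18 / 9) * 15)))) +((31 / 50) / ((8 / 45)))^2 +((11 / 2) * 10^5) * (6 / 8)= 1074906275783 / 2604800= 412663.65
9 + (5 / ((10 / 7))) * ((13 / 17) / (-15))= 4499 / 510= 8.82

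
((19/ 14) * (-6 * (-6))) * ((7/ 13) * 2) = 684/ 13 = 52.62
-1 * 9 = -9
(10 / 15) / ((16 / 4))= 1 / 6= 0.17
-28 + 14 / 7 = -26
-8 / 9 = -0.89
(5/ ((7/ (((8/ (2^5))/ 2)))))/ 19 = 0.00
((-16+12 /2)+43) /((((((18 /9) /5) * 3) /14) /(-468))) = -180180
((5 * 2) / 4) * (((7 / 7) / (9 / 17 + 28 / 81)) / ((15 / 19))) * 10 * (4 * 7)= 244188 / 241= 1013.23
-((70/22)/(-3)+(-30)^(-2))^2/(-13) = 110019121/1274130000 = 0.09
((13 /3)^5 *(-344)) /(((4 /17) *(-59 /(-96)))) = -3634771.23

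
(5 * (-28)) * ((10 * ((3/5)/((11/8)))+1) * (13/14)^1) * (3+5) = -61360/11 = -5578.18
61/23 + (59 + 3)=1487/23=64.65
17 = 17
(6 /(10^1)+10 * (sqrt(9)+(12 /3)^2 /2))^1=553 /5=110.60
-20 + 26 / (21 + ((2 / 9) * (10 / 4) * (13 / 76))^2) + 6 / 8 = -708191453 / 39316804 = -18.01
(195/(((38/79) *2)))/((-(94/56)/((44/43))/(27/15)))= -8540532/38399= -222.42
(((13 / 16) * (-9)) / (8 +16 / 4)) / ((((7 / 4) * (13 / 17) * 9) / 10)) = -85 / 168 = -0.51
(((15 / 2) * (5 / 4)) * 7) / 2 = 525 / 16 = 32.81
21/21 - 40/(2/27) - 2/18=-4852/9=-539.11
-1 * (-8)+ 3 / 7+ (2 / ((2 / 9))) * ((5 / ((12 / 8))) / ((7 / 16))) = 77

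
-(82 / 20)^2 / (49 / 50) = -1681 / 98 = -17.15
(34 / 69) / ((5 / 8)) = 272 / 345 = 0.79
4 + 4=8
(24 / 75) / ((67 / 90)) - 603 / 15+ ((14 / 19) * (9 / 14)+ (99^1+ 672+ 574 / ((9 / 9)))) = 8310803 / 6365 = 1305.70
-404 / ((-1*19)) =404 / 19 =21.26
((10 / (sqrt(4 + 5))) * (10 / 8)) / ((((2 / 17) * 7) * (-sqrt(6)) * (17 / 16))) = -50 * sqrt(6) / 63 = -1.94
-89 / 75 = -1.19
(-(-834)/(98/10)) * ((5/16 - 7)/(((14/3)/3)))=-2007855/5488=-365.86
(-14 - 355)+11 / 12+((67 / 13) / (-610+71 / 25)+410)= 99235381 / 2367924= 41.91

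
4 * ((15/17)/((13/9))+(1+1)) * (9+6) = 34620/221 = 156.65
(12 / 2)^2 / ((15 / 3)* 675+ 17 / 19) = 342 / 32071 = 0.01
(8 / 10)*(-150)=-120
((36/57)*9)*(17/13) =1836/247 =7.43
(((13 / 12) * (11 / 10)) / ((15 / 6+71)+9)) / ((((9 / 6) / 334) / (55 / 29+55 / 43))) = 191048 / 18705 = 10.21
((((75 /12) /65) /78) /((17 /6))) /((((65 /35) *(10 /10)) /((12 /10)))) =21 /74698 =0.00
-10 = -10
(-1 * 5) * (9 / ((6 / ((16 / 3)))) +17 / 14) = -645 / 14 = -46.07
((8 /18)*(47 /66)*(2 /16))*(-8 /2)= -47 /297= -0.16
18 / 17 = 1.06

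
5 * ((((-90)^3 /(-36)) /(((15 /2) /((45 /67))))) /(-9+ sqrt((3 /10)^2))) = -2025000 /1943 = -1042.20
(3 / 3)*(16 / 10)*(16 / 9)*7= 896 / 45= 19.91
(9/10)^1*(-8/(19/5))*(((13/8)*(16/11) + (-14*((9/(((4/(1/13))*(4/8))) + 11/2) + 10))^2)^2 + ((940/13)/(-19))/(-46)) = -131701901755213551240/28694179943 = -4589847210.02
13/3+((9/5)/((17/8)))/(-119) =131279/30345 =4.33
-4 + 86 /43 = -2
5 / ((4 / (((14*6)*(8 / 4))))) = 210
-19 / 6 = -3.17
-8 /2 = -4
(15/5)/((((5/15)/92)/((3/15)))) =828/5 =165.60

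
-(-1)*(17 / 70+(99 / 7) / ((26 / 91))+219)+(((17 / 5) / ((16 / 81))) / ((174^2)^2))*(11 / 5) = 8515436911389 / 31686188800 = 268.74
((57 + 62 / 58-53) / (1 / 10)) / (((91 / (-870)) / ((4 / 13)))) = -25200 / 169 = -149.11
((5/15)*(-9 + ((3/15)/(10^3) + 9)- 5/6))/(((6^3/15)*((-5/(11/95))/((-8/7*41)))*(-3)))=0.01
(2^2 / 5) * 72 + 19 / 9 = 2687 / 45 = 59.71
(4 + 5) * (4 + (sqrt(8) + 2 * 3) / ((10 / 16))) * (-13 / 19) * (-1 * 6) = 11232 * sqrt(2) / 95 + 47736 / 95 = 669.69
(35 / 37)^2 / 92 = 1225 / 125948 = 0.01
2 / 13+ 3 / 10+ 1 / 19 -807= -1992039 / 2470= -806.49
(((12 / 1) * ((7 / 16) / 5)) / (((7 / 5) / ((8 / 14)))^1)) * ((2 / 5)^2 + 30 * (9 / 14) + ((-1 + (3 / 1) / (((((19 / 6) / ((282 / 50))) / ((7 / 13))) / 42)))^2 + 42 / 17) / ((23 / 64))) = 12519704022217407 / 730544644375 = 17137.49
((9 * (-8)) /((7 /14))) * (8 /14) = -576 /7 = -82.29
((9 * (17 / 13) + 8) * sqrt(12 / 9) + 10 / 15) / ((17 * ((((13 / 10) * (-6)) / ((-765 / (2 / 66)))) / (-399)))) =-169195950 * sqrt(3) / 169 - 658350 / 13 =-1784701.37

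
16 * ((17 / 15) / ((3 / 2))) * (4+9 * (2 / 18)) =544 / 9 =60.44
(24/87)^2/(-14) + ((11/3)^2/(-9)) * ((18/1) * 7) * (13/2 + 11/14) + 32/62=-750513058/547491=-1370.82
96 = 96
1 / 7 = 0.14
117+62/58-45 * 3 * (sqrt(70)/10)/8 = 3424/29-27 * sqrt(70)/16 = 103.95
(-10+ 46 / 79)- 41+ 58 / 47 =-182619 / 3713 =-49.18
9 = 9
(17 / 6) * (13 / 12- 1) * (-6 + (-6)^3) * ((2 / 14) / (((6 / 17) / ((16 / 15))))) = -21386 / 945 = -22.63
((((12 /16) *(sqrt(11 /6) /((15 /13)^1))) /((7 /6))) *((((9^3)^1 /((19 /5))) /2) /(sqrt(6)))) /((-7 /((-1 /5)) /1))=9477 *sqrt(11) /37240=0.84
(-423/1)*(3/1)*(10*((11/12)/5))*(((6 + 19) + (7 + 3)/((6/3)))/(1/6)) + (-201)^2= -378369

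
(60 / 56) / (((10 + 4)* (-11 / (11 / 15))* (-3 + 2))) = 1 / 196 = 0.01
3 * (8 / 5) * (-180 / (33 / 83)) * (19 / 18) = -25232 / 11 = -2293.82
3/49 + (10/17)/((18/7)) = 2174/7497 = 0.29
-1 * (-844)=844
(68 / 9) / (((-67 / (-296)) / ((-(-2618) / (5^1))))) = 52695104 / 3015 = 17477.65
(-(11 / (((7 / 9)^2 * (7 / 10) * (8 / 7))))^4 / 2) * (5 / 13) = -1969522006753125 / 38370515456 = -51329.05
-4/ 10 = -2/ 5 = -0.40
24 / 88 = 3 / 11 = 0.27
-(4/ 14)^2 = -4/ 49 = -0.08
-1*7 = -7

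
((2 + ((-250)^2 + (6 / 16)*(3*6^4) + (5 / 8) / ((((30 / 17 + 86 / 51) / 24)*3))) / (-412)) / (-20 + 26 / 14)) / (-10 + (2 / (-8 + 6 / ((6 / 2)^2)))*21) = -77782873 / 144832832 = -0.54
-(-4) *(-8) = -32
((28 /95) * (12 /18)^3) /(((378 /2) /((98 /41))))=3136 /2839455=0.00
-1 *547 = -547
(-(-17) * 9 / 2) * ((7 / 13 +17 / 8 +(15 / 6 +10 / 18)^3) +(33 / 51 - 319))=-21967.86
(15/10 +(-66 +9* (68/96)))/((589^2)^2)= -15/31059143288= -0.00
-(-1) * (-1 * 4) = -4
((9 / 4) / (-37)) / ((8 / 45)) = -405 / 1184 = -0.34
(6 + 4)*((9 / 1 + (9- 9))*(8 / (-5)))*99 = -14256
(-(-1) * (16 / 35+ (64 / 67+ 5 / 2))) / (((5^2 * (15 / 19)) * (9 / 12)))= 697262 / 2638125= 0.26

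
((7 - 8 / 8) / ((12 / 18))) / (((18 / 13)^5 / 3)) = 371293 / 69984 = 5.31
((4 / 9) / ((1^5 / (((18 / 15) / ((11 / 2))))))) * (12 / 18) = 32 / 495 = 0.06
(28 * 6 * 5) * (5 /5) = 840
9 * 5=45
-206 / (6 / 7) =-721 / 3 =-240.33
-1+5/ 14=-9/ 14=-0.64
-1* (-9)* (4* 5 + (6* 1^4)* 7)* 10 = 5580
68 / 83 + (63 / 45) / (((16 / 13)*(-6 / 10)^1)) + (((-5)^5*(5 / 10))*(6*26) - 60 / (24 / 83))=-971930969 / 3984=-243958.58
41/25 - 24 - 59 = -81.36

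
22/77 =2/7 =0.29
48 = 48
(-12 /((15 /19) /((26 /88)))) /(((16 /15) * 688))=-741 /121088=-0.01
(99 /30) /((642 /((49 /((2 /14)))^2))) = 1294139 /2140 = 604.74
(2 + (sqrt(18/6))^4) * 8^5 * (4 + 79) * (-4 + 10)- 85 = 179503019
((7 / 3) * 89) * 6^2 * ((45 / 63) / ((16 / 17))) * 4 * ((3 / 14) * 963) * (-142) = -4655175705 / 7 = -665025100.71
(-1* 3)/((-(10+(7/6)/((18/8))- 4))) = 0.46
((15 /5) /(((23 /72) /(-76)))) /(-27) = 608 /23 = 26.43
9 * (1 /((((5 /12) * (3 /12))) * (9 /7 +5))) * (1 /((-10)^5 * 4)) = -189 /5500000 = -0.00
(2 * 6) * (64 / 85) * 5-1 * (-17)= 1057 / 17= 62.18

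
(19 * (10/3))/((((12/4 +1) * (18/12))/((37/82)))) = 3515/738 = 4.76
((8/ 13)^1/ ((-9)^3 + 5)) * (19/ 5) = -38/ 11765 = -0.00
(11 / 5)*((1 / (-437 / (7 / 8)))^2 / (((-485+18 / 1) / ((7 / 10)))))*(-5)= 3773 / 57076814720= 0.00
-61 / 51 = -1.20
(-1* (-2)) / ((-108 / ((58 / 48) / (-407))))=29 / 527472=0.00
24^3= 13824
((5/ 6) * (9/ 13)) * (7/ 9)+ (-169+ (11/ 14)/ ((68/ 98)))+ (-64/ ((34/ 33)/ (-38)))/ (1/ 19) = 118495397/ 2652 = 44681.52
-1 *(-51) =51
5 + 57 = 62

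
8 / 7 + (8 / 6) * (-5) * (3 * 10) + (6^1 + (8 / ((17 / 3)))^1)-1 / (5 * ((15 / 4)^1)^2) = -25631654 / 133875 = -191.46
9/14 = 0.64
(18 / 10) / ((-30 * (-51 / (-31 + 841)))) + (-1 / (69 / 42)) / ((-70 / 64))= 2951 / 1955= 1.51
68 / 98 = 34 / 49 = 0.69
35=35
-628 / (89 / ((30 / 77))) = -18840 / 6853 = -2.75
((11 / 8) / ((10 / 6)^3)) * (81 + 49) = 3861 / 100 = 38.61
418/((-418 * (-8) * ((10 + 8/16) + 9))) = 1/156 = 0.01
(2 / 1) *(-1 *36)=-72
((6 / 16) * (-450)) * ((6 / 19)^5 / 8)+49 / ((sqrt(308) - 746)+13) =-177012356308 / 1329618117119 - 98 * sqrt(77) / 536981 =-0.13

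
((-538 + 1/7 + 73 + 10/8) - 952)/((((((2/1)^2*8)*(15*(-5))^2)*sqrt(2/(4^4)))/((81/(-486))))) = 39637*sqrt(2)/3780000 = 0.01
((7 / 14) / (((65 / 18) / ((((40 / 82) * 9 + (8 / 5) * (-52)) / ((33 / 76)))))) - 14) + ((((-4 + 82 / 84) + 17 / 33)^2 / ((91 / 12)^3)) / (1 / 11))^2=-6612874799001020501086 / 169102391546508445025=-39.11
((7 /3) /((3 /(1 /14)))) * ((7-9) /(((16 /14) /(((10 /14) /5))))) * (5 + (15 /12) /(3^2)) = -185 /2592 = -0.07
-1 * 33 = -33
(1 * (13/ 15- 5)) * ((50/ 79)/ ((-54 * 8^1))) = 0.01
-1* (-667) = 667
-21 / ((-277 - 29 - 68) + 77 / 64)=448 / 7953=0.06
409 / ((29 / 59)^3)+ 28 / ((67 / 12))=5636195441 / 1634063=3449.19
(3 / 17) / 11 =0.02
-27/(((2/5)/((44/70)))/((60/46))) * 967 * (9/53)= -77543730/8533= -9087.51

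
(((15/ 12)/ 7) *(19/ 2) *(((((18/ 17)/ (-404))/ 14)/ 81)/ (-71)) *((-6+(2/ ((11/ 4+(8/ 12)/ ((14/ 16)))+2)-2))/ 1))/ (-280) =247/ 163989984816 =0.00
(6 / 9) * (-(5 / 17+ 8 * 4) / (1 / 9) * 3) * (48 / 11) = -474336 / 187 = -2536.56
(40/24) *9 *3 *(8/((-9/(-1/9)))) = 40/9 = 4.44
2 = 2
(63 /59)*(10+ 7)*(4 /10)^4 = 17136 /36875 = 0.46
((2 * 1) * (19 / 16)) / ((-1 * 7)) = -19 / 56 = -0.34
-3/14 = -0.21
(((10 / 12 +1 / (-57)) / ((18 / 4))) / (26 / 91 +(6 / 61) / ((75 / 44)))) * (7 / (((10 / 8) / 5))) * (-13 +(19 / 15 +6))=-79686740 / 940329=-84.74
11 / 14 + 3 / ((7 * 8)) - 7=-345 / 56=-6.16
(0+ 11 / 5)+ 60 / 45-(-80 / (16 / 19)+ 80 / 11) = 15058 / 165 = 91.26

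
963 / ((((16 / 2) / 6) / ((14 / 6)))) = 1685.25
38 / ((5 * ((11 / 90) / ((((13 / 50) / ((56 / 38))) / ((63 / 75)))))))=14079 / 1078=13.06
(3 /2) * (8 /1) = 12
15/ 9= 5/ 3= 1.67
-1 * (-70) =70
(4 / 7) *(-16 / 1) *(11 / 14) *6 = -2112 / 49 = -43.10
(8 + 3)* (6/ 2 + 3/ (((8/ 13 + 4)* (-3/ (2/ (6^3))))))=213697/ 6480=32.98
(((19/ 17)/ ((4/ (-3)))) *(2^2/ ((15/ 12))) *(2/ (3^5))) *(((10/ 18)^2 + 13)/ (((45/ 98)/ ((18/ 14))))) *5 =-2293984/ 557685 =-4.11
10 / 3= 3.33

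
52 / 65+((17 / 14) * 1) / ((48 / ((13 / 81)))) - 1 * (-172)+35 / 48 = 47228803 / 272160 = 173.53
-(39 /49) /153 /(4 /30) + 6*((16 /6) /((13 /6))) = 159091 /21658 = 7.35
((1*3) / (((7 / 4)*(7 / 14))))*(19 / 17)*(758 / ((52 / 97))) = 8381964 / 1547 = 5418.21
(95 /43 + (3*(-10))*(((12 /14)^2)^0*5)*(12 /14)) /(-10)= 12.64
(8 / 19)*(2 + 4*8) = 272 / 19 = 14.32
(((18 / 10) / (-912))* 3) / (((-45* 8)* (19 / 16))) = 1 / 72200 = 0.00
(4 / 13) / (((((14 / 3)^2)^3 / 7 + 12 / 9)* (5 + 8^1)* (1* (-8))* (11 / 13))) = -0.00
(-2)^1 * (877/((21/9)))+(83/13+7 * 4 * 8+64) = -41617/91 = -457.33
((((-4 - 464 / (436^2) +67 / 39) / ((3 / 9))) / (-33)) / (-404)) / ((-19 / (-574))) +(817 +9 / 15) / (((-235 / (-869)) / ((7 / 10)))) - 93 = 2023.35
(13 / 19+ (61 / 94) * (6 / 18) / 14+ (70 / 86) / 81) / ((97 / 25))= 1545197575 / 8447626404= 0.18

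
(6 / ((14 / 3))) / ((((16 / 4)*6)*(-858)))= -1 / 16016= -0.00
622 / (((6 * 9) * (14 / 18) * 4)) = 311 / 84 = 3.70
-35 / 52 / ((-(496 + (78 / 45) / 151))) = 79275 / 58420232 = 0.00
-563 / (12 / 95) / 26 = -53485 / 312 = -171.43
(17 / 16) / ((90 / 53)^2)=47753 / 129600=0.37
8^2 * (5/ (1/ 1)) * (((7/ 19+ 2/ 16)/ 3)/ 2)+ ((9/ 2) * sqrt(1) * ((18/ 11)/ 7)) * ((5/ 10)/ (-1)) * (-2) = 40039/ 1463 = 27.37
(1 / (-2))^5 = -1 / 32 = -0.03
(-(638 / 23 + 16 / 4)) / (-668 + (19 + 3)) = 365 / 7429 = 0.05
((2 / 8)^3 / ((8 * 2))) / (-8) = -1 / 8192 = -0.00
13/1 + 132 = 145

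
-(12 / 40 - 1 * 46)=457 / 10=45.70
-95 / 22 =-4.32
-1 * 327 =-327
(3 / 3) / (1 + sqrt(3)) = -1 / 2 + sqrt(3) / 2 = 0.37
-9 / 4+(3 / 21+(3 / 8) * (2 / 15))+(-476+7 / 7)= -16697 / 35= -477.06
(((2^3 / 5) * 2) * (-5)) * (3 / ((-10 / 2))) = 48 / 5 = 9.60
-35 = -35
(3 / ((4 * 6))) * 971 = 971 / 8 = 121.38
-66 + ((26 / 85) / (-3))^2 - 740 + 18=-51239024 / 65025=-787.99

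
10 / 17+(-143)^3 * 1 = -49711509 / 17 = -2924206.41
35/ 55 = 7/ 11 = 0.64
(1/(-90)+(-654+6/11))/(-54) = 646931/53460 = 12.10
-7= -7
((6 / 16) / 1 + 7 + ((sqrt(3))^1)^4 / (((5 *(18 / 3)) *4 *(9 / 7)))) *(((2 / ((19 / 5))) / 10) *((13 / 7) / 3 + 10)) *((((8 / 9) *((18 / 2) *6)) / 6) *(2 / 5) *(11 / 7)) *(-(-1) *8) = 35009216 / 209475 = 167.13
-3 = -3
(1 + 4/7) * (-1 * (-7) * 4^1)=44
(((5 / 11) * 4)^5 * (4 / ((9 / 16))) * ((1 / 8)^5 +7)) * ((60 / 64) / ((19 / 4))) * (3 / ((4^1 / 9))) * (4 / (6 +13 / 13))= 32256140625 / 42839566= 752.95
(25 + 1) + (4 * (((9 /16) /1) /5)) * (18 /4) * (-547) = -43267 /40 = -1081.68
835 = 835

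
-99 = -99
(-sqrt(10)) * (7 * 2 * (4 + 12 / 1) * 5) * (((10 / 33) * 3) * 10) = -112000 * sqrt(10) / 11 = -32197.74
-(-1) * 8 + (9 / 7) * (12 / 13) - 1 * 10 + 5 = 381 / 91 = 4.19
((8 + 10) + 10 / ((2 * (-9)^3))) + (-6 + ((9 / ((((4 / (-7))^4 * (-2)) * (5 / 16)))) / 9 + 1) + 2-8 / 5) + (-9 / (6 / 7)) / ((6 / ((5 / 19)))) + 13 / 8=-994247 / 2216160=-0.45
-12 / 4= -3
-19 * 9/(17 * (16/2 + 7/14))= -342/289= -1.18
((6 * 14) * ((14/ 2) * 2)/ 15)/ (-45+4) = -392/ 205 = -1.91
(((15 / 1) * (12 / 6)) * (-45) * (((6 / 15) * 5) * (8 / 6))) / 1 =-3600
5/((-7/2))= -10/7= -1.43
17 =17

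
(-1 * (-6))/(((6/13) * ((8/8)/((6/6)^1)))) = 13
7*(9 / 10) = 63 / 10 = 6.30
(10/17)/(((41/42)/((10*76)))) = 319200/697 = 457.96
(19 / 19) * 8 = 8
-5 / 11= -0.45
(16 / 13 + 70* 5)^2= 20848356 / 169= 123363.05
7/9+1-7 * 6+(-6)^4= 11302/9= 1255.78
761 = 761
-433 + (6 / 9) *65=-389.67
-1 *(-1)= 1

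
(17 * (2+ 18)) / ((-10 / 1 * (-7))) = 34 / 7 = 4.86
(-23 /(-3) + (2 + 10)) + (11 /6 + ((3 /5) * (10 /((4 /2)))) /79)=3403 /158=21.54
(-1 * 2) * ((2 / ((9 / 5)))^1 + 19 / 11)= -562 / 99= -5.68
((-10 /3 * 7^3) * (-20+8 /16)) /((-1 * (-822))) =22295 /822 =27.12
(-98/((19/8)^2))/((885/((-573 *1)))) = 1197952/106495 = 11.25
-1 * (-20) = 20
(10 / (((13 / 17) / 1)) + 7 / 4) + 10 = 1291 / 52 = 24.83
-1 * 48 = -48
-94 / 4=-47 / 2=-23.50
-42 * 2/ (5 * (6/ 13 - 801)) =364/ 17345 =0.02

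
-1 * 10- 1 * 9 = -19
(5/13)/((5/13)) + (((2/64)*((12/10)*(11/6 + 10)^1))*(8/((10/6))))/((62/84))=6023/1550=3.89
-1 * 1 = -1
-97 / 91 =-1.07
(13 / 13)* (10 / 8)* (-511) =-2555 / 4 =-638.75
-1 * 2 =-2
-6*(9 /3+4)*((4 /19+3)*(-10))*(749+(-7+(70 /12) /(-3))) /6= 28440335 /171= 166317.75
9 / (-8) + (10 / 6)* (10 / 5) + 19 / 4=167 / 24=6.96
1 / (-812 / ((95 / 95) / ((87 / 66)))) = -11 / 11774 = -0.00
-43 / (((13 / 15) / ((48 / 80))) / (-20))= 7740 / 13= 595.38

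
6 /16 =3 /8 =0.38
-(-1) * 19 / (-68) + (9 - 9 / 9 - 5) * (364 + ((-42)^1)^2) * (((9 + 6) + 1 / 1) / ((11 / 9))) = 62511919 / 748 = 83572.08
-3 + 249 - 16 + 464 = 694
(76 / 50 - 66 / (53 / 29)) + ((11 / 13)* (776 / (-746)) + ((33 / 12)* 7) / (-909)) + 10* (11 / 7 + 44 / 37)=-47728742745811 / 6050506070700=-7.89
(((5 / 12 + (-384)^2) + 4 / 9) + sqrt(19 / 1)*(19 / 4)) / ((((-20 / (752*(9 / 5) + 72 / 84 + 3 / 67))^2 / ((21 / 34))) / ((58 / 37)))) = 16676994939585597*sqrt(19) / 790602680000 + 517713121380458149929 / 790602680000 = 654925448.41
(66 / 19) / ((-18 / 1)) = -11 / 57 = -0.19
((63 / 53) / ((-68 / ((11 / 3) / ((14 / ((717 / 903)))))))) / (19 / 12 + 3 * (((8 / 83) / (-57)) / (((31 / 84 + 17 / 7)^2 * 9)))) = -2060632349325 / 897475386589222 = -0.00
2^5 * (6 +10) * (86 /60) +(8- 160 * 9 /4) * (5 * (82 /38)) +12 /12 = -872963 /285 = -3063.03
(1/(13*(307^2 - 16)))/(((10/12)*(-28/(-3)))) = 3/28584010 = 0.00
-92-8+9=-91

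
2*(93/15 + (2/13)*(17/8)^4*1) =1242949/66560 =18.67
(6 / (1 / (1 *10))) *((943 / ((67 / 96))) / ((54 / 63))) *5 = 31684800 / 67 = 472907.46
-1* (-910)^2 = -828100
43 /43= 1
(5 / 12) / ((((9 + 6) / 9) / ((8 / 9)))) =2 / 9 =0.22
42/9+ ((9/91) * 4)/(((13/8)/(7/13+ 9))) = 322442/46137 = 6.99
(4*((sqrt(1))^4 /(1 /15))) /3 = 20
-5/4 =-1.25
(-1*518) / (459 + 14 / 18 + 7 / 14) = -9324 / 8285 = -1.13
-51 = -51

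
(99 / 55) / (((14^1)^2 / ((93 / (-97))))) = -837 / 95060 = -0.01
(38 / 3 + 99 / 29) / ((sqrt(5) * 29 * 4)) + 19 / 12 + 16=1399 * sqrt(5) / 50460 + 211 / 12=17.65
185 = 185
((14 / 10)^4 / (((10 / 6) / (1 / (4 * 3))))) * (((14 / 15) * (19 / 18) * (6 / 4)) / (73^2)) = 319333 / 5995125000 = 0.00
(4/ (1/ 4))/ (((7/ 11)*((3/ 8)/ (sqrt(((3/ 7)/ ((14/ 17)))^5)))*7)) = 152592*sqrt(102)/ 823543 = 1.87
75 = 75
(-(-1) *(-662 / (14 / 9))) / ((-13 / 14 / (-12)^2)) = 857952 / 13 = 65996.31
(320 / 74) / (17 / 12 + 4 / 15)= 9600 / 3737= 2.57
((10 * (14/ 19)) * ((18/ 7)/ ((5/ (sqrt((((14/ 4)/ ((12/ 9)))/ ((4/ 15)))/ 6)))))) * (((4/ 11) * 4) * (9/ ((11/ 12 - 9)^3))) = -2239488 * sqrt(105)/ 190748657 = -0.12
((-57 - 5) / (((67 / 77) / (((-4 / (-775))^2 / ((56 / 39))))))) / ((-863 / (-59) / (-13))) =0.00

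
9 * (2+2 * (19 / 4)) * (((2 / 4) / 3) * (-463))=-31947 / 4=-7986.75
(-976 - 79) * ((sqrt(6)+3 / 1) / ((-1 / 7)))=7385 * sqrt(6)+22155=40244.48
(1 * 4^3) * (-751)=-48064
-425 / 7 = -60.71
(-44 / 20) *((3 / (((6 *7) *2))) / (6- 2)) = -11 / 560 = -0.02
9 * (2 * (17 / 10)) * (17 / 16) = 2601 / 80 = 32.51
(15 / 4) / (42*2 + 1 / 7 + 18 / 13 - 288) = -273 / 14740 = -0.02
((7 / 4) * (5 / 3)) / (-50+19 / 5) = -25 / 396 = -0.06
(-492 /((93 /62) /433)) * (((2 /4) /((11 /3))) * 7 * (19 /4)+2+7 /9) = -102807623 /99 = -1038460.84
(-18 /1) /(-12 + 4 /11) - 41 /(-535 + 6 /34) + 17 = 2709203 /145472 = 18.62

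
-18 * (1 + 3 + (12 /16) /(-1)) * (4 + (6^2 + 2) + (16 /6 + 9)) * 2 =-6279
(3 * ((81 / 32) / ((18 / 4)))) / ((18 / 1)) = 3 / 32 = 0.09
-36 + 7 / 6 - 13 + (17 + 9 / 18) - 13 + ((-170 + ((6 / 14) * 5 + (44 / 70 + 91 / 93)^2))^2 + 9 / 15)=3061509594836662321 / 112254554750625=27272.92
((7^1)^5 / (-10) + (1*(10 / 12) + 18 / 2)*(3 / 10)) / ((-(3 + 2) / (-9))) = -60399 / 20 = -3019.95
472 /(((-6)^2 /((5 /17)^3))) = 14750 /44217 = 0.33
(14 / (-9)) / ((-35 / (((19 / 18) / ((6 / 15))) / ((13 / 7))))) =133 / 2106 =0.06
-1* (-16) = 16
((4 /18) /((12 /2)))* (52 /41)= 52 /1107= 0.05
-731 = -731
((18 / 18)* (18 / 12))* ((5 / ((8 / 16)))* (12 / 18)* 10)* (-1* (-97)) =9700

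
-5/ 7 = -0.71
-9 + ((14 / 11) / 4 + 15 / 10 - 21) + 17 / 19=-5703 / 209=-27.29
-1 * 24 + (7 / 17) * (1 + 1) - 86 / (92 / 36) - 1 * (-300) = 243.17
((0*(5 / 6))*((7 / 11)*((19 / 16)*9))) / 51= 0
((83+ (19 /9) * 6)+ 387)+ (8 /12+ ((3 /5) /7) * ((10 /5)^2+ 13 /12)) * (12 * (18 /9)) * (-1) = 47902 /105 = 456.21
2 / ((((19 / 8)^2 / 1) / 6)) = 768 / 361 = 2.13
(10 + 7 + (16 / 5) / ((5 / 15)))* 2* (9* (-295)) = -141246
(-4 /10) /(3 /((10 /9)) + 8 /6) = -12 /121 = -0.10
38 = 38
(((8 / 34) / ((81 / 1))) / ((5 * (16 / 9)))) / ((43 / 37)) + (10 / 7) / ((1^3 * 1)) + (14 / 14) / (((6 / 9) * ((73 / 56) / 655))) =50772793507 / 67237380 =755.13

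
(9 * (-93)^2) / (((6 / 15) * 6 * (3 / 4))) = 43245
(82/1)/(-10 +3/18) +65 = 3343/59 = 56.66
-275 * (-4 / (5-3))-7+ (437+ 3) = 983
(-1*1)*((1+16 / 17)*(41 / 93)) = -451 / 527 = -0.86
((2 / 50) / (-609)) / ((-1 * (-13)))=-1 / 197925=-0.00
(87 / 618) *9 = 261 / 206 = 1.27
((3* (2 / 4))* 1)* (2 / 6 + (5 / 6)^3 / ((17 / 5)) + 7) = 27553 / 2448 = 11.26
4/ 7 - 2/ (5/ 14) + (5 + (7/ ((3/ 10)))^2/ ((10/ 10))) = 171491/ 315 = 544.42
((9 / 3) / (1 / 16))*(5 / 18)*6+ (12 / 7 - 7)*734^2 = -19933412 / 7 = -2847630.29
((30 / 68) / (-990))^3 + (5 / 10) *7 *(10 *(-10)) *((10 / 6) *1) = -6591516624001 / 11299742784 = -583.33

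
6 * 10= 60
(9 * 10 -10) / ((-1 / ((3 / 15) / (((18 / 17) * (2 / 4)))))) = -272 / 9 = -30.22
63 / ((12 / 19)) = 399 / 4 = 99.75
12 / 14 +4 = 34 / 7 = 4.86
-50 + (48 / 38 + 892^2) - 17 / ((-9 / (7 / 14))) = 795616.21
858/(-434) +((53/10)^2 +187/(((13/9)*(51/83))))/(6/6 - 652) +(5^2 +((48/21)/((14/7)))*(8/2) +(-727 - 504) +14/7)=-1017059917/846300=-1201.77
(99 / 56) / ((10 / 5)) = 0.88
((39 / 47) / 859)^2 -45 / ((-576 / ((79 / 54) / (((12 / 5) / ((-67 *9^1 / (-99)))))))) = 0.29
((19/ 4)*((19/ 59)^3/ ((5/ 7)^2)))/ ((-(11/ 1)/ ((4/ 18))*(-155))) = 6385729/ 157577037750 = 0.00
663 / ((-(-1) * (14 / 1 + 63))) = 663 / 77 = 8.61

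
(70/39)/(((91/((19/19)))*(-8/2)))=-0.00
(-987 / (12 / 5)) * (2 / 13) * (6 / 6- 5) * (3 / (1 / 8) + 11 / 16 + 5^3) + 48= 3944767 / 104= 37930.45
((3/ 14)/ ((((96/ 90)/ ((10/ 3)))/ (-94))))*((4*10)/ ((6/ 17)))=-99875/ 14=-7133.93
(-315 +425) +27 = 137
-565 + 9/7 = -3946/7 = -563.71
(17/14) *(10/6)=85/42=2.02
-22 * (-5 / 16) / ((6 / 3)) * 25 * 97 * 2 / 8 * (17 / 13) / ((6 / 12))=2267375 / 416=5450.42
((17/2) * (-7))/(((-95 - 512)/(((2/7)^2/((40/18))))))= 153/42490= 0.00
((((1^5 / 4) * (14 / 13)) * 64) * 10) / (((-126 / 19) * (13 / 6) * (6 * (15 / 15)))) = -3040 / 1521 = -2.00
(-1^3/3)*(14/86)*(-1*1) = 7/129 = 0.05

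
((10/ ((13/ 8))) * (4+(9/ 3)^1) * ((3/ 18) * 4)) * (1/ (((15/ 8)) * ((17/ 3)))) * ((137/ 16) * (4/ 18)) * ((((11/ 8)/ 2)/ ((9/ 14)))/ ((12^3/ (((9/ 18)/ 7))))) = 10549/ 46399392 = 0.00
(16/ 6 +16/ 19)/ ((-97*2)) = -100/ 5529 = -0.02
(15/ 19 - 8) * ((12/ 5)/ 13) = -1644/ 1235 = -1.33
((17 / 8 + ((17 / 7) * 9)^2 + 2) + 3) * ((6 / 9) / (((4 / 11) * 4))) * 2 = 696905 / 1568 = 444.45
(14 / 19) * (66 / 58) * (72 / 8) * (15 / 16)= 31185 / 4408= 7.07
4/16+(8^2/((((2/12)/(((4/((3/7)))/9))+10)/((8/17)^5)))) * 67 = 32281955849/3231594532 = 9.99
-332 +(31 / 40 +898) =22671 / 40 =566.78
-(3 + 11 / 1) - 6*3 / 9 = -16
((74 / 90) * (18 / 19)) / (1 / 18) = 14.02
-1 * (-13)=13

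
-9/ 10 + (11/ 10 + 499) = 2496/ 5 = 499.20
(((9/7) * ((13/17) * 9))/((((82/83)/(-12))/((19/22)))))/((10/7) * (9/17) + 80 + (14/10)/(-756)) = -2690141220/2340365731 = -1.15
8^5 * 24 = 786432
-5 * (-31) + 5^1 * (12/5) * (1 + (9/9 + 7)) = 263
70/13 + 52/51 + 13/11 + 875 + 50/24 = 8602525/9724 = 884.67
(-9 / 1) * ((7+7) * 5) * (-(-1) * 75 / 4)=-23625 / 2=-11812.50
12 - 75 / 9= 11 / 3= 3.67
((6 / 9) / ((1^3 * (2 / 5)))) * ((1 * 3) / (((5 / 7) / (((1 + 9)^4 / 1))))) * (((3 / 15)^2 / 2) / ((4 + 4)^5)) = 175 / 4096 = 0.04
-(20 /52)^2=-25 /169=-0.15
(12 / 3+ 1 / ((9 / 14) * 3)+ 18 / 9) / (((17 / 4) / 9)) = 704 / 51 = 13.80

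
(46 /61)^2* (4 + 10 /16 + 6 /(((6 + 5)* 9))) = 654373 /245586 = 2.66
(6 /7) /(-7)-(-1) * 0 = -6 /49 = -0.12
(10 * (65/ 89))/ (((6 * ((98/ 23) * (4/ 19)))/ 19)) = 2698475/ 104664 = 25.78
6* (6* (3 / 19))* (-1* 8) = -864 / 19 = -45.47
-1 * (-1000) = 1000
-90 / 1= -90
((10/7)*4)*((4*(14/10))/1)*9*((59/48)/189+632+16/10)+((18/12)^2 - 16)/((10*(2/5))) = 919675187/5040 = 182475.24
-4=-4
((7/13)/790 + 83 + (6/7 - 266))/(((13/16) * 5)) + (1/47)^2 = -231398383647/5161162825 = -44.83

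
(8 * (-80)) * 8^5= -20971520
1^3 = 1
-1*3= -3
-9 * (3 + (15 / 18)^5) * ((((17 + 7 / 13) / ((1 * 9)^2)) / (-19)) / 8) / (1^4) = 26453 / 606528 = 0.04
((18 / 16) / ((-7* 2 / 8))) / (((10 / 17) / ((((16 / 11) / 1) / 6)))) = -102 / 385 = -0.26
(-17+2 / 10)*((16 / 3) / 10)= -224 / 25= -8.96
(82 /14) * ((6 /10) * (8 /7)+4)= 6724 /245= 27.44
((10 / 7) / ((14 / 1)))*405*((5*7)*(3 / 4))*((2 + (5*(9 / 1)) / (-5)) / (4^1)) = -30375 / 16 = -1898.44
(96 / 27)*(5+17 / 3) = 1024 / 27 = 37.93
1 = 1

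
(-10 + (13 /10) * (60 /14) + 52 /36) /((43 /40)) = -7520 /2709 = -2.78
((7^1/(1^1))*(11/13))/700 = 11/1300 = 0.01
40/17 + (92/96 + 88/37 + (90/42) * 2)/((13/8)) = 1209517/171717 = 7.04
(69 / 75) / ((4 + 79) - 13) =23 / 1750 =0.01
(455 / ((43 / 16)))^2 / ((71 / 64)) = 3391897600 / 131279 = 25837.32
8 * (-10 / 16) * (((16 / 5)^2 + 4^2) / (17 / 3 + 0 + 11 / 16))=-20.65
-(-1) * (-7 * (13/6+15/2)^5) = -143578043/243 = -590856.14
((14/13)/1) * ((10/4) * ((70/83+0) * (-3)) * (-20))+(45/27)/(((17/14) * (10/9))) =2521659/18343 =137.47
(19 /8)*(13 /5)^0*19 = 361 /8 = 45.12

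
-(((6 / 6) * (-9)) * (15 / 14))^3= 2460375 / 2744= 896.64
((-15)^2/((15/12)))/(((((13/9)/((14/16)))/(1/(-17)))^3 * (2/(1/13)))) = -11252115/35921969408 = -0.00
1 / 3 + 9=28 / 3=9.33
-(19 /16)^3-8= -39627 /4096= -9.67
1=1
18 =18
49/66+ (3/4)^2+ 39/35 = 44707/18480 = 2.42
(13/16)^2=169/256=0.66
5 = 5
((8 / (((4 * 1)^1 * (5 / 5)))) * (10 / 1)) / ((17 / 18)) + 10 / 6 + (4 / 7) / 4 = 8206 / 357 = 22.99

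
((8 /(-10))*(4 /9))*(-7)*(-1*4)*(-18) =896 /5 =179.20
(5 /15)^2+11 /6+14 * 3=791 /18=43.94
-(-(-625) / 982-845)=829165 / 982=844.36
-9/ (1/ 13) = -117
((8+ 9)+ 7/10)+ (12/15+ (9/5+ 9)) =293/10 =29.30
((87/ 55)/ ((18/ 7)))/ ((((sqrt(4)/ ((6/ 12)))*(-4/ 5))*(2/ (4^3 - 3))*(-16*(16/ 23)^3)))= 1.09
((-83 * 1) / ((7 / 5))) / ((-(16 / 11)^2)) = 50215 / 1792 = 28.02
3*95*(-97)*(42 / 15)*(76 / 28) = -210102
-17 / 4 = -4.25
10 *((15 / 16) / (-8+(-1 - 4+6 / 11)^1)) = -825 / 1096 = -0.75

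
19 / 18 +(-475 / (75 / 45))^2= 1462069 / 18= 81226.06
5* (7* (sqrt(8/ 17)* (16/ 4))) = 280* sqrt(34)/ 17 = 96.04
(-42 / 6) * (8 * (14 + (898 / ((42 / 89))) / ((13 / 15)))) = -1608632 / 13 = -123740.92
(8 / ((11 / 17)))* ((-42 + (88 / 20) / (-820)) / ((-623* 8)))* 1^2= 1463887 / 14048650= 0.10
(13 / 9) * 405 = 585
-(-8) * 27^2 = 5832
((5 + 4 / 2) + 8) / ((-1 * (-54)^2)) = -5 / 972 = -0.01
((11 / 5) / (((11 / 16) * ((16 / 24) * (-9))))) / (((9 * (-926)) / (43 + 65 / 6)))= 646 / 187515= 0.00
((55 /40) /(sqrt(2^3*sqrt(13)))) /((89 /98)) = 539*13^(3 /4)*sqrt(2) /18512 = 0.28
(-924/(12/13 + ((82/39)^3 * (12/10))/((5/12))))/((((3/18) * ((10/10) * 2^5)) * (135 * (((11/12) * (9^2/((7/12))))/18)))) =-538265/82134792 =-0.01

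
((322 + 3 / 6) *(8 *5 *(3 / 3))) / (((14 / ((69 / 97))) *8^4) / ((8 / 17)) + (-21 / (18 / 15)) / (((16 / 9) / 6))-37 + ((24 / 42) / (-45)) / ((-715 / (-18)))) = 356396040000 / 4730086827643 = 0.08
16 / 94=8 / 47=0.17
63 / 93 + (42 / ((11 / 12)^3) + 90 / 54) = 7039726 / 123783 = 56.87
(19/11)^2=361/121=2.98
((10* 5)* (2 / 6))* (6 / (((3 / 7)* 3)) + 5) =1450 / 9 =161.11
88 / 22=4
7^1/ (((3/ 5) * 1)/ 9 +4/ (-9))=-18.53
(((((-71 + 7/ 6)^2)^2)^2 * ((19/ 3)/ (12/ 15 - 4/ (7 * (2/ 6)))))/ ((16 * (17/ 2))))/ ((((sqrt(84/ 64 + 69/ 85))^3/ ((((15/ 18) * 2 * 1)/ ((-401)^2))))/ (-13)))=205313350370548694694636125 * sqrt(27285)/ 27050486362634898432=1253730210.68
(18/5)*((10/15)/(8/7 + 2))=42/55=0.76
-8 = -8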